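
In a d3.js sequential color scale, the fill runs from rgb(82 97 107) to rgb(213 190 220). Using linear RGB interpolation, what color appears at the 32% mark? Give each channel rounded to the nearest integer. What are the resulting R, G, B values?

(124, 127, 143)

32% corresponds to t = 0.32.
R = 82 + 0.32 × (213 − 82) = 82 + 0.32 × 131 = 123.92 → 124
G = 97 + 0.32 × (190 − 97) = 97 + 0.32 × 93 = 126.76 → 127
B = 107 + 0.32 × (220 − 107) = 107 + 0.32 × 113 = 143.16 → 143
So the blended color is (124, 127, 143), about #7c7f8f.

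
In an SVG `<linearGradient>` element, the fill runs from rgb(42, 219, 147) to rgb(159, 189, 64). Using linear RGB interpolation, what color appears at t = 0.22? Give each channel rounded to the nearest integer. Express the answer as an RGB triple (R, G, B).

R = 42 + 0.22 × (159 − 42) = 42 + 0.22 × 117 = 67.74 → 68
G = 219 + 0.22 × (189 − 219) = 219 + 0.22 × -30 = 212.4 → 212
B = 147 + 0.22 × (64 − 147) = 147 + 0.22 × -83 = 128.74 → 129
So the blended color is (68, 212, 129), about #44d481.

(68, 212, 129)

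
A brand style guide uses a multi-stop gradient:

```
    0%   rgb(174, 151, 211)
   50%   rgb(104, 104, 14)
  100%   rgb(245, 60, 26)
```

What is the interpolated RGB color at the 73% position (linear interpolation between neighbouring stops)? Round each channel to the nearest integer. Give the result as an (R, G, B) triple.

73% lies between the 50% and 100% stops, so the local fraction is t = (73 − 50)/(100 − 50) = 23/50 ≈ 0.46.
R = 104 + 0.46 × (245 − 104) = 168.86 → 169
G = 104 + 0.46 × (60 − 104) = 83.76 → 84
B = 14 + 0.46 × (26 − 14) = 19.52 → 20

(169, 84, 20)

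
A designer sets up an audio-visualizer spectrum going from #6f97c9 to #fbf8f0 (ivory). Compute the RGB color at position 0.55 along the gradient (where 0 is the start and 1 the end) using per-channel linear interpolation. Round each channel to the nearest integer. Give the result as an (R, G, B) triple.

#6f97c9 → (111, 151, 201); #fbf8f0 → (251, 248, 240).
R = 111 + 0.55 × (251 − 111) = 111 + 0.55 × 140 = 188 → 188
G = 151 + 0.55 × (248 − 151) = 151 + 0.55 × 97 = 204.35 → 204
B = 201 + 0.55 × (240 − 201) = 201 + 0.55 × 39 = 222.45 → 222

(188, 204, 222)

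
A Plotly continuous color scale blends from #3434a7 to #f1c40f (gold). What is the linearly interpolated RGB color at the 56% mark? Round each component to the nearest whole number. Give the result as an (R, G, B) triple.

(158, 133, 82)

#3434a7 → (52, 52, 167); #f1c40f → (241, 196, 15).
56% corresponds to t = 0.56.
R = 52 + 0.56 × (241 − 52) = 52 + 0.56 × 189 = 157.84 → 158
G = 52 + 0.56 × (196 − 52) = 52 + 0.56 × 144 = 132.64 → 133
B = 167 + 0.56 × (15 − 167) = 167 + 0.56 × -152 = 81.88 → 82
So the blended color is (158, 133, 82), about #9e8552.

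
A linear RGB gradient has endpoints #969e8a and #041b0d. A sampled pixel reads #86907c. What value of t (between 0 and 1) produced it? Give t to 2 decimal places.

0.11

Invert the lerp on the R channel (largest span, 146): t = (134 − 150) / (4 − 150) = -16/-146 = 0.10959.
Check on G: (144 − 158)/(27 − 158) = 0.1069 ✓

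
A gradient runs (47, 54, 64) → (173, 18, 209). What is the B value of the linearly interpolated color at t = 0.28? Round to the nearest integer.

B = 64 + 0.28 × (209 − 64) = 104.6 → 105

105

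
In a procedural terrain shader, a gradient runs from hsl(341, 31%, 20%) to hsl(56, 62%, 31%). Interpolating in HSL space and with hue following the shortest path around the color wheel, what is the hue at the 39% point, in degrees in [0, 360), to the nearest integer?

10

Hue: 56 − 341 = -285°, but |-285| > 180 so the shorter arc goes the other way: Δh = -285 + 360 = 75°.
H = 341 + 0.39 × (75) = 370.25 → 370 → 370 mod 360 = 10°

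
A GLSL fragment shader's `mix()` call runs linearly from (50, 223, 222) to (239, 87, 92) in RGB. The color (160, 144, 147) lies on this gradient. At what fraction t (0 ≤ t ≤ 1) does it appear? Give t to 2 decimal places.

Invert the lerp on the R channel (largest span, 189): t = (160 − 50) / (239 − 50) = 110/189 = 0.58201.
Check on G: (144 − 223)/(87 − 223) = 0.5809 ✓

0.58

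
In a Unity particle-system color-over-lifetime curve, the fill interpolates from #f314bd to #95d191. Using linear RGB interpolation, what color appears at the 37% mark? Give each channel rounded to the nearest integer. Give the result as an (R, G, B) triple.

#f314bd → (243, 20, 189); #95d191 → (149, 209, 145).
37% corresponds to t = 0.37.
R = 243 + 0.37 × (149 − 243) = 243 + 0.37 × -94 = 208.22 → 208
G = 20 + 0.37 × (209 − 20) = 20 + 0.37 × 189 = 89.93 → 90
B = 189 + 0.37 × (145 − 189) = 189 + 0.37 × -44 = 172.72 → 173
So the blended color is (208, 90, 173), about #d05aad.

(208, 90, 173)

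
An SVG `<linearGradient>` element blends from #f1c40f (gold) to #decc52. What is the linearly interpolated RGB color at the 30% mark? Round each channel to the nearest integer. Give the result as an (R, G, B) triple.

(235, 198, 35)

#f1c40f → (241, 196, 15); #decc52 → (222, 204, 82).
30% corresponds to t = 0.3.
R = 241 + 0.3 × (222 − 241) = 241 + 0.3 × -19 = 235.3 → 235
G = 196 + 0.3 × (204 − 196) = 196 + 0.3 × 8 = 198.4 → 198
B = 15 + 0.3 × (82 − 15) = 15 + 0.3 × 67 = 35.1 → 35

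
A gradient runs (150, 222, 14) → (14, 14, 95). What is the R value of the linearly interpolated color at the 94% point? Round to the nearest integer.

22

R = 150 + 0.94 × (14 − 150) = 22.16 → 22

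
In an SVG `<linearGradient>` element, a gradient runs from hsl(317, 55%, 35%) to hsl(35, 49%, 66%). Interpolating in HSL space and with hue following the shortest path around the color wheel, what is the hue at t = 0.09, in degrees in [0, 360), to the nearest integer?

324

Hue: 35 − 317 = -282°, but |-282| > 180 so the shorter arc goes the other way: Δh = -282 + 360 = 78°.
H = 317 + 0.09 × (78) = 324.02 → 324°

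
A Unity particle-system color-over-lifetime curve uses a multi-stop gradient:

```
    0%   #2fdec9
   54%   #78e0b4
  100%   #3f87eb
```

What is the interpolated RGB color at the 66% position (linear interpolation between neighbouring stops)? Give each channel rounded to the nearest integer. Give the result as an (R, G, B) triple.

66% lies between the 54% and 100% stops, so the local fraction is t = (66 − 54)/(100 − 54) = 12/46 ≈ 0.2609.
#78e0b4 → (120, 224, 180); #3f87eb → (63, 135, 235).
R = 120 + 0.2609 × (63 − 120) = 105.129 → 105
G = 224 + 0.2609 × (135 − 224) = 200.78 → 201
B = 180 + 0.2609 × (235 − 180) = 194.35 → 194

(105, 201, 194)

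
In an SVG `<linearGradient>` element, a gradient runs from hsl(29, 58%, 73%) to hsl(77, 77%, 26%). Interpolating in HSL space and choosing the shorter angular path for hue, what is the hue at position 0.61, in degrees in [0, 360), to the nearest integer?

58

Hue arc: Δh = 77 − 29 = 48° (|Δh| ≤ 180, already the shorter path).
H = 29 + 0.61 × (48) = 58.28 → 58°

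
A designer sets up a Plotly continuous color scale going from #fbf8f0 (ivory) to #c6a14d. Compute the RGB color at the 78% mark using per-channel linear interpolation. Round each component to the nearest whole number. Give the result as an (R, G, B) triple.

#fbf8f0 → (251, 248, 240); #c6a14d → (198, 161, 77).
78% corresponds to t = 0.78.
R = 251 + 0.78 × (198 − 251) = 251 + 0.78 × -53 = 209.66 → 210
G = 248 + 0.78 × (161 − 248) = 248 + 0.78 × -87 = 180.14 → 180
B = 240 + 0.78 × (77 − 240) = 240 + 0.78 × -163 = 112.86 → 113
So the blended color is (210, 180, 113), about #d2b471.

(210, 180, 113)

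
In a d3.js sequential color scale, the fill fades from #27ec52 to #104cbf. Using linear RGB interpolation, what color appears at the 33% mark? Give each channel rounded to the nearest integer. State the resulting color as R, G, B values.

#27ec52 → (39, 236, 82); #104cbf → (16, 76, 191).
33% corresponds to t = 0.33.
R = 39 + 0.33 × (16 − 39) = 39 + 0.33 × -23 = 31.41 → 31
G = 236 + 0.33 × (76 − 236) = 236 + 0.33 × -160 = 183.2 → 183
B = 82 + 0.33 × (191 − 82) = 82 + 0.33 × 109 = 117.97 → 118

(31, 183, 118)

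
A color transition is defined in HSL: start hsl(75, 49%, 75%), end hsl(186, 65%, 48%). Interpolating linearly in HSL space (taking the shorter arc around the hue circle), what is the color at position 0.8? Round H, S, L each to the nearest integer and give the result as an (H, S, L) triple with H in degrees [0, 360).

(164, 62, 53)

Hue arc: Δh = 186 − 75 = 111° (|Δh| ≤ 180, already the shorter path).
H = 75 + 0.8 × (111) = 163.8 → 164°
S = 49 + 0.8 × (65 − 49) = 61.8 → 62%
L = 75 + 0.8 × (48 − 75) = 53.4 → 53%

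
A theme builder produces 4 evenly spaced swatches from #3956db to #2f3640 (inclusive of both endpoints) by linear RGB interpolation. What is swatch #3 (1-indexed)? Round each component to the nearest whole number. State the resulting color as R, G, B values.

With 4 swatches and endpoints inclusive, swatch 3 sits at t = (3 − 1)/(4 − 1) = 2/3 ≈ 0.6667.
#3956db → (57, 86, 219); #2f3640 → (47, 54, 64).
R = 57 + 0.6667 × (47 − 57) = 50.333 → 50
G = 86 + 0.6667 × (54 − 86) = 64.666 → 65
B = 219 + 0.6667 × (64 − 219) = 115.662 → 116

(50, 65, 116)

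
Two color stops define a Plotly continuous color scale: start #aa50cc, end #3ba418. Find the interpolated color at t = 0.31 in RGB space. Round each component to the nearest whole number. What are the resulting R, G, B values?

(136, 106, 148)

#aa50cc → (170, 80, 204); #3ba418 → (59, 164, 24).
R = 170 + 0.31 × (59 − 170) = 170 + 0.31 × -111 = 135.59 → 136
G = 80 + 0.31 × (164 − 80) = 80 + 0.31 × 84 = 106.04 → 106
B = 204 + 0.31 × (24 − 204) = 204 + 0.31 × -180 = 148.2 → 148
So the blended color is (136, 106, 148), about #886a94.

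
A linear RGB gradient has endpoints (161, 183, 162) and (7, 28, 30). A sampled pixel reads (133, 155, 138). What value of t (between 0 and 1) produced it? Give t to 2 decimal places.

0.18

Invert the lerp on the G channel (largest span, 155): t = (155 − 183) / (28 − 183) = -28/-155 = 0.18065.
Check on R: (133 − 161)/(7 − 161) = 0.1818 ✓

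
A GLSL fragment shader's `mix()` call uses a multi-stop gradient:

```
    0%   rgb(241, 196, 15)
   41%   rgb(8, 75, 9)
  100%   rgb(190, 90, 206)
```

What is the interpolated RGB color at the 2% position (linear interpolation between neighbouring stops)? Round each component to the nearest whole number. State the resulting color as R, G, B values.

(230, 190, 15)

2% lies between the 0% and 41% stops, so the local fraction is t = (2 − 0)/(41 − 0) = 2/41 ≈ 0.0488.
R = 241 + 0.0488 × (8 − 241) = 229.63 → 230
G = 196 + 0.0488 × (75 − 196) = 190.095 → 190
B = 15 + 0.0488 × (9 − 15) = 14.707 → 15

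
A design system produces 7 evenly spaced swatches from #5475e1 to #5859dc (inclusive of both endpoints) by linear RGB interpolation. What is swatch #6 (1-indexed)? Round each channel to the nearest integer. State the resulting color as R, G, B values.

With 7 swatches and endpoints inclusive, swatch 6 sits at t = (6 − 1)/(7 − 1) = 5/6 ≈ 0.8333.
#5475e1 → (84, 117, 225); #5859dc → (88, 89, 220).
R = 84 + 0.8333 × (88 − 84) = 87.333 → 87
G = 117 + 0.8333 × (89 − 117) = 93.668 → 94
B = 225 + 0.8333 × (220 − 225) = 220.833 → 221

(87, 94, 221)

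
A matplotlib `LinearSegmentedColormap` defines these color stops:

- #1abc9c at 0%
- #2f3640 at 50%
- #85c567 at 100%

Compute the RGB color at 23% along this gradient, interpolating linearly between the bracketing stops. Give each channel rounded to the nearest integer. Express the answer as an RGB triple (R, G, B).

(36, 126, 114)

23% lies between the 0% and 50% stops, so the local fraction is t = (23 − 0)/(50 − 0) = 23/50 ≈ 0.46.
#1abc9c → (26, 188, 156); #2f3640 → (47, 54, 64).
R = 26 + 0.46 × (47 − 26) = 35.66 → 36
G = 188 + 0.46 × (54 − 188) = 126.36 → 126
B = 156 + 0.46 × (64 − 156) = 113.68 → 114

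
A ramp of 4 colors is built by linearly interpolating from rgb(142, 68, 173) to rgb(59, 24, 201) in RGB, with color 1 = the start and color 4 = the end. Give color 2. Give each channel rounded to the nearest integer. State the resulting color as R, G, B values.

(114, 53, 182)

With 4 swatches and endpoints inclusive, swatch 2 sits at t = (2 − 1)/(4 − 1) = 1/3 ≈ 0.3333.
R = 142 + 0.3333 × (59 − 142) = 114.336 → 114
G = 68 + 0.3333 × (24 − 68) = 53.335 → 53
B = 173 + 0.3333 × (201 − 173) = 182.332 → 182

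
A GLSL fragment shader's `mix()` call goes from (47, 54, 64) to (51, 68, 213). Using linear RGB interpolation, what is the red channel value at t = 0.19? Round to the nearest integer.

48

R = 47 + 0.19 × (51 − 47) = 47.76 → 48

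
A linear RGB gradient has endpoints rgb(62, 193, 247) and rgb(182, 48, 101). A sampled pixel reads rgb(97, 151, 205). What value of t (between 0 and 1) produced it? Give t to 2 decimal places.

0.29

Invert the lerp on the B channel (largest span, 146): t = (205 − 247) / (101 − 247) = -42/-146 = 0.28767.
Check on R: (97 − 62)/(182 − 62) = 0.2917 ✓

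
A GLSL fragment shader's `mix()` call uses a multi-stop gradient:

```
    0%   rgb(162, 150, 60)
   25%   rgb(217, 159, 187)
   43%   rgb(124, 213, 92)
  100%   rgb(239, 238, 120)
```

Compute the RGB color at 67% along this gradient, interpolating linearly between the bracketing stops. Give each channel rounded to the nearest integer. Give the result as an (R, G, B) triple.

67% lies between the 43% and 100% stops, so the local fraction is t = (67 − 43)/(100 − 43) = 24/57 ≈ 0.4211.
R = 124 + 0.4211 × (239 − 124) = 172.427 → 172
G = 213 + 0.4211 × (238 − 213) = 223.528 → 224
B = 92 + 0.4211 × (120 − 92) = 103.791 → 104

(172, 224, 104)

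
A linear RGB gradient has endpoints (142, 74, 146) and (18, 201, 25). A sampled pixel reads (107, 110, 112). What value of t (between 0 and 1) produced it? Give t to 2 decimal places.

0.28

Invert the lerp on the G channel (largest span, 127): t = (110 − 74) / (201 − 74) = 36/127 = 0.28346.
Check on R: (107 − 142)/(18 − 142) = 0.2823 ✓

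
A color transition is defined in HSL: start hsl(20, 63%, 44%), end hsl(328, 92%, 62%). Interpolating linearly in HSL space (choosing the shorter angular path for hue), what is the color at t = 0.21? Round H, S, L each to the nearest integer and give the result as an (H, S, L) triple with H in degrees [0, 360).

Hue: 328 − 20 = 308°, but |308| > 180 so the shorter arc goes the other way: Δh = 308 − 360 = -52°.
H = 20 + 0.21 × (-52) = 9.08 → 9°
S = 63 + 0.21 × (92 − 63) = 69.09 → 69%
L = 44 + 0.21 × (62 − 44) = 47.78 → 48%

(9, 69, 48)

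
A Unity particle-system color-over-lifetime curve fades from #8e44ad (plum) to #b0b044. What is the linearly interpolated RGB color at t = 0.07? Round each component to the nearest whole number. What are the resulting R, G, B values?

#8e44ad → (142, 68, 173); #b0b044 → (176, 176, 68).
R = 142 + 0.07 × (176 − 142) = 142 + 0.07 × 34 = 144.38 → 144
G = 68 + 0.07 × (176 − 68) = 68 + 0.07 × 108 = 75.56 → 76
B = 173 + 0.07 × (68 − 173) = 173 + 0.07 × -105 = 165.65 → 166

(144, 76, 166)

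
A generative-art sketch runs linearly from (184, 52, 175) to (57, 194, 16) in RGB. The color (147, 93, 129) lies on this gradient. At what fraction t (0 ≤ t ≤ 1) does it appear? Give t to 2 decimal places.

0.29

Invert the lerp on the B channel (largest span, 159): t = (129 − 175) / (16 − 175) = -46/-159 = 0.28931.
Check on R: (147 − 184)/(57 − 184) = 0.2913 ✓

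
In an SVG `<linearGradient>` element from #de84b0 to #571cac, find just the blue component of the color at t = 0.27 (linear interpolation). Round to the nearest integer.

175

B₁ = 176 (from #de84b0), B₂ = 172 (from #571cac).
B = 176 + 0.27 × (172 − 176) = 174.92 → 175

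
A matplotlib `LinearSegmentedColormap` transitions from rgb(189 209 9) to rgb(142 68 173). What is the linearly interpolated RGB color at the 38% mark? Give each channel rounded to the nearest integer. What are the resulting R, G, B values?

(171, 155, 71)

38% corresponds to t = 0.38.
R = 189 + 0.38 × (142 − 189) = 189 + 0.38 × -47 = 171.14 → 171
G = 209 + 0.38 × (68 − 209) = 209 + 0.38 × -141 = 155.42 → 155
B = 9 + 0.38 × (173 − 9) = 9 + 0.38 × 164 = 71.32 → 71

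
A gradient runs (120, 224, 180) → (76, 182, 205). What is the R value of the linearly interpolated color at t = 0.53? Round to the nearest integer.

R = 120 + 0.53 × (76 − 120) = 96.68 → 97

97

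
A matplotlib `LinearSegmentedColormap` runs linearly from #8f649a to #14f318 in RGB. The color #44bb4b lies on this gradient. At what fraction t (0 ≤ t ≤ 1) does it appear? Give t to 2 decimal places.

Invert the lerp on the G channel (largest span, 143): t = (187 − 100) / (243 − 100) = 87/143 = 0.60839.
Check on R: (68 − 143)/(20 − 143) = 0.6098 ✓

0.61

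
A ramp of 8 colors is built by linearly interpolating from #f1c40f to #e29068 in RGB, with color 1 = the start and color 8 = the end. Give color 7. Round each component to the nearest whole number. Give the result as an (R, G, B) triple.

(228, 151, 91)

With 8 swatches and endpoints inclusive, swatch 7 sits at t = (7 − 1)/(8 − 1) = 6/7 ≈ 0.8571.
#f1c40f → (241, 196, 15); #e29068 → (226, 144, 104).
R = 241 + 0.8571 × (226 − 241) = 228.143 → 228
G = 196 + 0.8571 × (144 − 196) = 151.431 → 151
B = 15 + 0.8571 × (104 − 15) = 91.282 → 91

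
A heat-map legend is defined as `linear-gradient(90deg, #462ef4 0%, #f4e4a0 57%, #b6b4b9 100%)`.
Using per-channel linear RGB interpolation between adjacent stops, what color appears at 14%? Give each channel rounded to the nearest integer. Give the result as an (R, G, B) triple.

14% lies between the 0% and 57% stops, so the local fraction is t = (14 − 0)/(57 − 0) = 14/57 ≈ 0.2456.
#462ef4 → (70, 46, 244); #f4e4a0 → (244, 228, 160).
R = 70 + 0.2456 × (244 − 70) = 112.734 → 113
G = 46 + 0.2456 × (228 − 46) = 90.699 → 91
B = 244 + 0.2456 × (160 − 244) = 223.37 → 223

(113, 91, 223)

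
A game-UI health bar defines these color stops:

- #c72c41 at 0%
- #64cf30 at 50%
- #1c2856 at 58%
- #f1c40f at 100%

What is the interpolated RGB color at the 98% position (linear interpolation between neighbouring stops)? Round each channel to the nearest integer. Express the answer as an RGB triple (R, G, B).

(231, 189, 18)

98% lies between the 58% and 100% stops, so the local fraction is t = (98 − 58)/(100 − 58) = 40/42 ≈ 0.9524.
#1c2856 → (28, 40, 86); #f1c40f → (241, 196, 15).
R = 28 + 0.9524 × (241 − 28) = 230.861 → 231
G = 40 + 0.9524 × (196 − 40) = 188.574 → 189
B = 86 + 0.9524 × (15 − 86) = 18.38 → 18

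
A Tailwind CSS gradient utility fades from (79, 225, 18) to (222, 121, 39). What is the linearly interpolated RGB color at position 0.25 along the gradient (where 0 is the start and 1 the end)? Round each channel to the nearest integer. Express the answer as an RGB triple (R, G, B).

(115, 199, 23)

R = 79 + 0.25 × (222 − 79) = 79 + 0.25 × 143 = 114.75 → 115
G = 225 + 0.25 × (121 − 225) = 225 + 0.25 × -104 = 199 → 199
B = 18 + 0.25 × (39 − 18) = 18 + 0.25 × 21 = 23.25 → 23
So the blended color is (115, 199, 23), about #73c717.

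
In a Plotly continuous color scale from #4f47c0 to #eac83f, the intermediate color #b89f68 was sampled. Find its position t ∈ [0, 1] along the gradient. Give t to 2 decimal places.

0.68

Invert the lerp on the R channel (largest span, 155): t = (184 − 79) / (234 − 79) = 105/155 = 0.67742.
Check on G: (159 − 71)/(200 − 71) = 0.6822 ✓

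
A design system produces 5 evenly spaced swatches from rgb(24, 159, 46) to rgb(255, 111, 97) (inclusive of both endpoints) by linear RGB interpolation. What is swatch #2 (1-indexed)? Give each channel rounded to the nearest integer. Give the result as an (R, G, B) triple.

With 5 swatches and endpoints inclusive, swatch 2 sits at t = (2 − 1)/(5 − 1) = 1/4 ≈ 0.25.
R = 24 + 0.25 × (255 − 24) = 81.75 → 82
G = 159 + 0.25 × (111 − 159) = 147 → 147
B = 46 + 0.25 × (97 − 46) = 58.75 → 59

(82, 147, 59)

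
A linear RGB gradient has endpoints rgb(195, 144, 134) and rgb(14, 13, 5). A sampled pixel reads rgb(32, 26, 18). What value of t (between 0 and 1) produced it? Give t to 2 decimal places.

Invert the lerp on the R channel (largest span, 181): t = (32 − 195) / (14 − 195) = -163/-181 = 0.90055.
Check on G: (26 − 144)/(13 − 144) = 0.9008 ✓

0.90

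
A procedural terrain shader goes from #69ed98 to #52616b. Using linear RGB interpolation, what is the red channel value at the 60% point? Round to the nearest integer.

91

R₁ = 105 (from #69ed98), R₂ = 82 (from #52616b).
R = 105 + 0.6 × (82 − 105) = 91.2 → 91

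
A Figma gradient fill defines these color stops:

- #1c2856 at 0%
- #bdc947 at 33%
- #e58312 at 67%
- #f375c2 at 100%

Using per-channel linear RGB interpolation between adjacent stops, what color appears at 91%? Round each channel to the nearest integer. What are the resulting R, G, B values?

91% lies between the 67% and 100% stops, so the local fraction is t = (91 − 67)/(100 − 67) = 24/33 ≈ 0.7273.
#e58312 → (229, 131, 18); #f375c2 → (243, 117, 194).
R = 229 + 0.7273 × (243 − 229) = 239.182 → 239
G = 131 + 0.7273 × (117 − 131) = 120.818 → 121
B = 18 + 0.7273 × (194 − 18) = 146.005 → 146

(239, 121, 146)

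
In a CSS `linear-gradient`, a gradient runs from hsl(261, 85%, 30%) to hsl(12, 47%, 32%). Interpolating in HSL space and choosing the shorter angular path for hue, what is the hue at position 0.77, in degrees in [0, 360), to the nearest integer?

346

Hue: 12 − 261 = -249°, but |-249| > 180 so the shorter arc goes the other way: Δh = -249 + 360 = 111°.
H = 261 + 0.77 × (111) = 346.47 → 346°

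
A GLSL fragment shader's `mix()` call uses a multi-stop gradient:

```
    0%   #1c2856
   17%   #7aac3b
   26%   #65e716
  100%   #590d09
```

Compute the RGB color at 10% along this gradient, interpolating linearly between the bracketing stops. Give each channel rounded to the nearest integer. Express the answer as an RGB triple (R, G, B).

(83, 118, 70)

10% lies between the 0% and 17% stops, so the local fraction is t = (10 − 0)/(17 − 0) = 10/17 ≈ 0.5882.
#1c2856 → (28, 40, 86); #7aac3b → (122, 172, 59).
R = 28 + 0.5882 × (122 − 28) = 83.291 → 83
G = 40 + 0.5882 × (172 − 40) = 117.642 → 118
B = 86 + 0.5882 × (59 − 86) = 70.119 → 70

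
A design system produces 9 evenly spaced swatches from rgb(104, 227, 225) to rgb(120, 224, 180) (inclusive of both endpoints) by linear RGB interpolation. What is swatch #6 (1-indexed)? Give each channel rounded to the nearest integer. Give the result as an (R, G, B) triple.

With 9 swatches and endpoints inclusive, swatch 6 sits at t = (6 − 1)/(9 − 1) = 5/8 ≈ 0.625.
R = 104 + 0.625 × (120 − 104) = 114 → 114
G = 227 + 0.625 × (224 − 227) = 225.125 → 225
B = 225 + 0.625 × (180 − 225) = 196.875 → 197

(114, 225, 197)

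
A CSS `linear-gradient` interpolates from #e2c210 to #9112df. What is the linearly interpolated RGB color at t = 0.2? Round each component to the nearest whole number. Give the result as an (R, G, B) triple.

(210, 159, 57)

#e2c210 → (226, 194, 16); #9112df → (145, 18, 223).
R = 226 + 0.2 × (145 − 226) = 226 + 0.2 × -81 = 209.8 → 210
G = 194 + 0.2 × (18 − 194) = 194 + 0.2 × -176 = 158.8 → 159
B = 16 + 0.2 × (223 − 16) = 16 + 0.2 × 207 = 57.4 → 57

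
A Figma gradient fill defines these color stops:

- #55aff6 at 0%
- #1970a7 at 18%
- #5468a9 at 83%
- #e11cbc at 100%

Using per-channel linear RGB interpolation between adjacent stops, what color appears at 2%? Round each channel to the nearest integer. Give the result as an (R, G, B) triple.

(78, 168, 237)

2% lies between the 0% and 18% stops, so the local fraction is t = (2 − 0)/(18 − 0) = 2/18 ≈ 0.1111.
#55aff6 → (85, 175, 246); #1970a7 → (25, 112, 167).
R = 85 + 0.1111 × (25 − 85) = 78.334 → 78
G = 175 + 0.1111 × (112 − 175) = 168.001 → 168
B = 246 + 0.1111 × (167 − 246) = 237.223 → 237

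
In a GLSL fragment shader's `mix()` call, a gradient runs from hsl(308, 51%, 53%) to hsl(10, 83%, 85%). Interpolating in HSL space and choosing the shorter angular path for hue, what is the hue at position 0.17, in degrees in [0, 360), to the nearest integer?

Hue: 10 − 308 = -298°, but |-298| > 180 so the shorter arc goes the other way: Δh = -298 + 360 = 62°.
H = 308 + 0.17 × (62) = 318.54 → 319°

319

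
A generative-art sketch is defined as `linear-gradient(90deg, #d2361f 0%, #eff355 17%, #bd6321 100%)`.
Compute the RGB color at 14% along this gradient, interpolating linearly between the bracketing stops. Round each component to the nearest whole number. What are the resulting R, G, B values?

14% lies between the 0% and 17% stops, so the local fraction is t = (14 − 0)/(17 − 0) = 14/17 ≈ 0.8235.
#d2361f → (210, 54, 31); #eff355 → (239, 243, 85).
R = 210 + 0.8235 × (239 − 210) = 233.881 → 234
G = 54 + 0.8235 × (243 − 54) = 209.642 → 210
B = 31 + 0.8235 × (85 − 31) = 75.469 → 75

(234, 210, 75)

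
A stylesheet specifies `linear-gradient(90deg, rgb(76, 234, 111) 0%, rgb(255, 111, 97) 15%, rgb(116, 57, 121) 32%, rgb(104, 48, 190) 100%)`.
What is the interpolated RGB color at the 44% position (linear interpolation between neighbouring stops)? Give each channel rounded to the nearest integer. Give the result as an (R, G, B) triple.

44% lies between the 32% and 100% stops, so the local fraction is t = (44 − 32)/(100 − 32) = 12/68 ≈ 0.1765.
R = 116 + 0.1765 × (104 − 116) = 113.882 → 114
G = 57 + 0.1765 × (48 − 57) = 55.412 → 55
B = 121 + 0.1765 × (190 − 121) = 133.178 → 133

(114, 55, 133)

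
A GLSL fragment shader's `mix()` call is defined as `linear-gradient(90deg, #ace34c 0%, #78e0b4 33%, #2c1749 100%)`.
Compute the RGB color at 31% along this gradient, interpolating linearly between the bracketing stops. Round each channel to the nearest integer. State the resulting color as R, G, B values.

31% lies between the 0% and 33% stops, so the local fraction is t = (31 − 0)/(33 − 0) = 31/33 ≈ 0.9394.
#ace34c → (172, 227, 76); #78e0b4 → (120, 224, 180).
R = 172 + 0.9394 × (120 − 172) = 123.151 → 123
G = 227 + 0.9394 × (224 − 227) = 224.182 → 224
B = 76 + 0.9394 × (180 − 76) = 173.698 → 174

(123, 224, 174)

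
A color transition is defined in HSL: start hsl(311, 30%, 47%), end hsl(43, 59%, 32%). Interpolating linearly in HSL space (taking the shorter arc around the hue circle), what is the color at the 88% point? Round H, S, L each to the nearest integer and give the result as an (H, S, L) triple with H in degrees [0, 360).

Hue: 43 − 311 = -268°, but |-268| > 180 so the shorter arc goes the other way: Δh = -268 + 360 = 92°.
H = 311 + 0.88 × (92) = 391.96 → 392 → 392 mod 360 = 32°
S = 30 + 0.88 × (59 − 30) = 55.52 → 56%
L = 47 + 0.88 × (32 − 47) = 33.8 → 34%

(32, 56, 34)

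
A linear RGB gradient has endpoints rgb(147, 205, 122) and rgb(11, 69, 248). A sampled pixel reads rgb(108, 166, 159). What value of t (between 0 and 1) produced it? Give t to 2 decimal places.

Invert the lerp on the R channel (largest span, 136): t = (108 − 147) / (11 − 147) = -39/-136 = 0.28676.
Check on G: (166 − 205)/(69 − 205) = 0.2868 ✓

0.29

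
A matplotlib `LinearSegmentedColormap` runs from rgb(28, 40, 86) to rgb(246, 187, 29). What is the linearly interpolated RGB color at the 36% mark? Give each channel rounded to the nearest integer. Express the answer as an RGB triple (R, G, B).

(106, 93, 65)

36% corresponds to t = 0.36.
R = 28 + 0.36 × (246 − 28) = 28 + 0.36 × 218 = 106.48 → 106
G = 40 + 0.36 × (187 − 40) = 40 + 0.36 × 147 = 92.92 → 93
B = 86 + 0.36 × (29 − 86) = 86 + 0.36 × -57 = 65.48 → 65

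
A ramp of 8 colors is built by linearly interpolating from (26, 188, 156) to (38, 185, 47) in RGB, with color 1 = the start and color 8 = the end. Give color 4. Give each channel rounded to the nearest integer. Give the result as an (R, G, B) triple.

(31, 187, 109)

With 8 swatches and endpoints inclusive, swatch 4 sits at t = (4 − 1)/(8 − 1) = 3/7 ≈ 0.4286.
R = 26 + 0.4286 × (38 − 26) = 31.143 → 31
G = 188 + 0.4286 × (185 − 188) = 186.714 → 187
B = 156 + 0.4286 × (47 − 156) = 109.283 → 109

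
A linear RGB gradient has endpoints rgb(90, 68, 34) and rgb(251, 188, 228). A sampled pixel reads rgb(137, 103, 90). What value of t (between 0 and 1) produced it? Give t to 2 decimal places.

0.29

Invert the lerp on the B channel (largest span, 194): t = (90 − 34) / (228 − 34) = 56/194 = 0.28866.
Check on R: (137 − 90)/(251 − 90) = 0.2919 ✓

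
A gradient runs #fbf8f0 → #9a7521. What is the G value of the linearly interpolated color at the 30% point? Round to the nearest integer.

209

G₁ = 248 (from #fbf8f0), G₂ = 117 (from #9a7521).
G = 248 + 0.3 × (117 − 248) = 208.7 → 209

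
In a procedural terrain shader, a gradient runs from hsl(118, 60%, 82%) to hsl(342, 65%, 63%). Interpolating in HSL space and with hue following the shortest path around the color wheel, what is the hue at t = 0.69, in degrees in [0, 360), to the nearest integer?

24

Hue: 342 − 118 = 224°, but |224| > 180 so the shorter arc goes the other way: Δh = 224 − 360 = -136°.
H = 118 + 0.69 × (-136) = 24.16 → 24°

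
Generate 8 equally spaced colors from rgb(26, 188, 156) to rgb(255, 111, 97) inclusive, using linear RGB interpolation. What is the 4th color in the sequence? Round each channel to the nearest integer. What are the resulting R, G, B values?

With 8 swatches and endpoints inclusive, swatch 4 sits at t = (4 − 1)/(8 − 1) = 3/7 ≈ 0.4286.
R = 26 + 0.4286 × (255 − 26) = 124.149 → 124
G = 188 + 0.4286 × (111 − 188) = 154.998 → 155
B = 156 + 0.4286 × (97 − 156) = 130.713 → 131

(124, 155, 131)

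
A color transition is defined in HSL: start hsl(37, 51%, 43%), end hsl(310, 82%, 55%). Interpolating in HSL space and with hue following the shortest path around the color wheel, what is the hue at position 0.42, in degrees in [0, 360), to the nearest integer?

0

Hue: 310 − 37 = 273°, but |273| > 180 so the shorter arc goes the other way: Δh = 273 − 360 = -87°.
H = 37 + 0.42 × (-87) = 0.46 → 0°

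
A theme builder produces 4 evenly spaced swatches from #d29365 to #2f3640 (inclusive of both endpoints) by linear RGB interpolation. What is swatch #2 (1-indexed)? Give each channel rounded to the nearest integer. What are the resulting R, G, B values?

(156, 116, 89)

With 4 swatches and endpoints inclusive, swatch 2 sits at t = (2 − 1)/(4 − 1) = 1/3 ≈ 0.3333.
#d29365 → (210, 147, 101); #2f3640 → (47, 54, 64).
R = 210 + 0.3333 × (47 − 210) = 155.672 → 156
G = 147 + 0.3333 × (54 − 147) = 116.003 → 116
B = 101 + 0.3333 × (64 − 101) = 88.668 → 89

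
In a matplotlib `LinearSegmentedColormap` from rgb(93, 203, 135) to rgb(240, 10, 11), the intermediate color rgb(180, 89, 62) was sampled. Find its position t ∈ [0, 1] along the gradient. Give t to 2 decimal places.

Invert the lerp on the G channel (largest span, 193): t = (89 − 203) / (10 − 203) = -114/-193 = 0.59067.
Check on R: (180 − 93)/(240 − 93) = 0.5918 ✓

0.59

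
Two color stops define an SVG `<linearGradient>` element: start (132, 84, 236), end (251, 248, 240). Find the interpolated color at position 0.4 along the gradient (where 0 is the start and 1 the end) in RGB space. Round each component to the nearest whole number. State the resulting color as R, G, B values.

R = 132 + 0.4 × (251 − 132) = 132 + 0.4 × 119 = 179.6 → 180
G = 84 + 0.4 × (248 − 84) = 84 + 0.4 × 164 = 149.6 → 150
B = 236 + 0.4 × (240 − 236) = 236 + 0.4 × 4 = 237.6 → 238

(180, 150, 238)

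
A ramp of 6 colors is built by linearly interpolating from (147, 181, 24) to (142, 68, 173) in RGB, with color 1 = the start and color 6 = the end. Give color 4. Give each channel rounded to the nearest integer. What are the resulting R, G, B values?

(144, 113, 113)

With 6 swatches and endpoints inclusive, swatch 4 sits at t = (4 − 1)/(6 − 1) = 3/5 ≈ 0.6.
R = 147 + 0.6 × (142 − 147) = 144 → 144
G = 181 + 0.6 × (68 − 181) = 113.2 → 113
B = 24 + 0.6 × (173 − 24) = 113.4 → 113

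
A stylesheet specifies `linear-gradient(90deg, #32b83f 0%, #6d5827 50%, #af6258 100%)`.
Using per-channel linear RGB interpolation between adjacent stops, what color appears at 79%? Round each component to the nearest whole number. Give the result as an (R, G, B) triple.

79% lies between the 50% and 100% stops, so the local fraction is t = (79 − 50)/(100 − 50) = 29/50 ≈ 0.58.
#6d5827 → (109, 88, 39); #af6258 → (175, 98, 88).
R = 109 + 0.58 × (175 − 109) = 147.28 → 147
G = 88 + 0.58 × (98 − 88) = 93.8 → 94
B = 39 + 0.58 × (88 − 39) = 67.42 → 67

(147, 94, 67)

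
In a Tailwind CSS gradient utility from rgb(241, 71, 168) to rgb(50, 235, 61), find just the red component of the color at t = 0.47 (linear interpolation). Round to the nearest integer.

R = 241 + 0.47 × (50 − 241) = 151.23 → 151

151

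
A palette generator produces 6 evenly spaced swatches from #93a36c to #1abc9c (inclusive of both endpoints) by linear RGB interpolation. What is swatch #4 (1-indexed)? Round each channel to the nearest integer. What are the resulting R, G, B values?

(74, 178, 137)

With 6 swatches and endpoints inclusive, swatch 4 sits at t = (4 − 1)/(6 − 1) = 3/5 ≈ 0.6.
#93a36c → (147, 163, 108); #1abc9c → (26, 188, 156).
R = 147 + 0.6 × (26 − 147) = 74.4 → 74
G = 163 + 0.6 × (188 − 163) = 178 → 178
B = 108 + 0.6 × (156 − 108) = 136.8 → 137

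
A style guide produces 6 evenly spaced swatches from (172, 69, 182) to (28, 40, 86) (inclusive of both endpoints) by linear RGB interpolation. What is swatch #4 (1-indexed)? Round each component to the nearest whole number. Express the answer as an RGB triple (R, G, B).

(86, 52, 124)

With 6 swatches and endpoints inclusive, swatch 4 sits at t = (4 − 1)/(6 − 1) = 3/5 ≈ 0.6.
R = 172 + 0.6 × (28 − 172) = 85.6 → 86
G = 69 + 0.6 × (40 − 69) = 51.6 → 52
B = 182 + 0.6 × (86 − 182) = 124.4 → 124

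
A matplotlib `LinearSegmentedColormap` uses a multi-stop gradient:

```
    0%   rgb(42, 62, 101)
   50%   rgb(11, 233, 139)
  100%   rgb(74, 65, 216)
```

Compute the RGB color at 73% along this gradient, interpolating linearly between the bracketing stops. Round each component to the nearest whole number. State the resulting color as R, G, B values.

73% lies between the 50% and 100% stops, so the local fraction is t = (73 − 50)/(100 − 50) = 23/50 ≈ 0.46.
R = 11 + 0.46 × (74 − 11) = 39.98 → 40
G = 233 + 0.46 × (65 − 233) = 155.72 → 156
B = 139 + 0.46 × (216 − 139) = 174.42 → 174

(40, 156, 174)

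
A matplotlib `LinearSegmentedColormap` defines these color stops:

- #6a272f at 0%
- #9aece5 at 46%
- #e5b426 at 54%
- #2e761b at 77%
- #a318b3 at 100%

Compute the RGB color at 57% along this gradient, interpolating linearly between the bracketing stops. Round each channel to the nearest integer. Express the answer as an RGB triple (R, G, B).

57% lies between the 54% and 77% stops, so the local fraction is t = (57 − 54)/(77 − 54) = 3/23 ≈ 0.1304.
#e5b426 → (229, 180, 38); #2e761b → (46, 118, 27).
R = 229 + 0.1304 × (46 − 229) = 205.137 → 205
G = 180 + 0.1304 × (118 − 180) = 171.915 → 172
B = 38 + 0.1304 × (27 − 38) = 36.566 → 37

(205, 172, 37)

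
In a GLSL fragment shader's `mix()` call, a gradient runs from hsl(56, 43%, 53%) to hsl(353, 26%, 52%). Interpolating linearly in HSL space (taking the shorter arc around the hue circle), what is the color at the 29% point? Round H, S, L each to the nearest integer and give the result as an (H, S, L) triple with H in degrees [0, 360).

(38, 38, 53)

Hue: 353 − 56 = 297°, but |297| > 180 so the shorter arc goes the other way: Δh = 297 − 360 = -63°.
H = 56 + 0.29 × (-63) = 37.73 → 38°
S = 43 + 0.29 × (26 − 43) = 38.07 → 38%
L = 53 + 0.29 × (52 − 53) = 52.71 → 53%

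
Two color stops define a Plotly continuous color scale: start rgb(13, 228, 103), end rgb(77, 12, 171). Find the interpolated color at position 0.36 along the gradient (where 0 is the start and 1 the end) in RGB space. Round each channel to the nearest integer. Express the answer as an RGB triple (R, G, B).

R = 13 + 0.36 × (77 − 13) = 13 + 0.36 × 64 = 36.04 → 36
G = 228 + 0.36 × (12 − 228) = 228 + 0.36 × -216 = 150.24 → 150
B = 103 + 0.36 × (171 − 103) = 103 + 0.36 × 68 = 127.48 → 127

(36, 150, 127)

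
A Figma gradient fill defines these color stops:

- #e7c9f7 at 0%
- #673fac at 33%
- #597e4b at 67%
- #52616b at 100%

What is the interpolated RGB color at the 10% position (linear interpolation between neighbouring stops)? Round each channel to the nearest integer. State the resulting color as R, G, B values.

(192, 159, 224)

10% lies between the 0% and 33% stops, so the local fraction is t = (10 − 0)/(33 − 0) = 10/33 ≈ 0.303.
#e7c9f7 → (231, 201, 247); #673fac → (103, 63, 172).
R = 231 + 0.303 × (103 − 231) = 192.216 → 192
G = 201 + 0.303 × (63 − 201) = 159.186 → 159
B = 247 + 0.303 × (172 − 247) = 224.275 → 224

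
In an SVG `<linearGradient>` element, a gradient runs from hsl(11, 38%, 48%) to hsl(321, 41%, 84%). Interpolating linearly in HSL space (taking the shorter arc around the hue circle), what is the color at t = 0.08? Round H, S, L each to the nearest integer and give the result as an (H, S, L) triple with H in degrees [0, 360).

(7, 38, 51)

Hue: 321 − 11 = 310°, but |310| > 180 so the shorter arc goes the other way: Δh = 310 − 360 = -50°.
H = 11 + 0.08 × (-50) = 7 → 7°
S = 38 + 0.08 × (41 − 38) = 38.24 → 38%
L = 48 + 0.08 × (84 − 48) = 50.88 → 51%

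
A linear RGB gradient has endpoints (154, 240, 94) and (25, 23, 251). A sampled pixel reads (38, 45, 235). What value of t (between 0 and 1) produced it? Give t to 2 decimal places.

Invert the lerp on the G channel (largest span, 217): t = (45 − 240) / (23 − 240) = -195/-217 = 0.89862.
Check on R: (38 − 154)/(25 − 154) = 0.8992 ✓

0.90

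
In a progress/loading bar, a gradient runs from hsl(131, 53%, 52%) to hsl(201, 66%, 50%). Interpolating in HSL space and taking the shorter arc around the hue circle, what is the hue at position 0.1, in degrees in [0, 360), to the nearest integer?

Hue arc: Δh = 201 − 131 = 70° (|Δh| ≤ 180, already the shorter path).
H = 131 + 0.1 × (70) = 138 → 138°

138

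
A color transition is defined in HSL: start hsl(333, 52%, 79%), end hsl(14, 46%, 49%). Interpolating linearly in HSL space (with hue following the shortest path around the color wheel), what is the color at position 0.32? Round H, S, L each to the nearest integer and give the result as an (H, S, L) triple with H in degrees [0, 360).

(346, 50, 69)

Hue: 14 − 333 = -319°, but |-319| > 180 so the shorter arc goes the other way: Δh = -319 + 360 = 41°.
H = 333 + 0.32 × (41) = 346.12 → 346°
S = 52 + 0.32 × (46 − 52) = 50.08 → 50%
L = 79 + 0.32 × (49 − 79) = 69.4 → 69%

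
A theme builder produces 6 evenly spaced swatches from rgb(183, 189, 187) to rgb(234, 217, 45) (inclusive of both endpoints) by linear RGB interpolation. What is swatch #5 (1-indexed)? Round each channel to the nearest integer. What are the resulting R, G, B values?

With 6 swatches and endpoints inclusive, swatch 5 sits at t = (5 − 1)/(6 − 1) = 4/5 ≈ 0.8.
R = 183 + 0.8 × (234 − 183) = 223.8 → 224
G = 189 + 0.8 × (217 − 189) = 211.4 → 211
B = 187 + 0.8 × (45 − 187) = 73.4 → 73

(224, 211, 73)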